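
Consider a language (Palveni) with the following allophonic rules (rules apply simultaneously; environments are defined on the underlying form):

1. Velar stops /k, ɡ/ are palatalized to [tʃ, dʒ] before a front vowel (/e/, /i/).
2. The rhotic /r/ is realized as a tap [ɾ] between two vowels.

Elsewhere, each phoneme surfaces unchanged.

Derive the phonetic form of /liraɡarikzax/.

[liɾaɡaɾikzax]

/l/ — not in any rule's target class → [l].
/i/ (between /l/ and /r/) is unaffected → [i].
/r/ (between /i/ and /a/) occurs between two vowels → [ɾ] by rule 2.
/a/ (between /r/ and /ɡ/): no rule targets it → [a].
/ɡ/ (between /a/ and /a/) fails the environment for rule 1, so it stays [ɡ].
/a/ (between /ɡ/ and /r/): no rule targets it → [a].
/r/ (between /a/ and /i/): between two vowels, so rule 2 applies → [ɾ].
/i/ (between /r/ and /k/) is unaffected → [i].
/k/ (between /i/ and /z/) fails the environment for rule 1, so it stays [k].
/z/ (between /k/ and /a/) is unaffected → [z].
/a/ (between /z/ and /x/): no rule targets it → [a].
/x/ (word-final) is unaffected → [x].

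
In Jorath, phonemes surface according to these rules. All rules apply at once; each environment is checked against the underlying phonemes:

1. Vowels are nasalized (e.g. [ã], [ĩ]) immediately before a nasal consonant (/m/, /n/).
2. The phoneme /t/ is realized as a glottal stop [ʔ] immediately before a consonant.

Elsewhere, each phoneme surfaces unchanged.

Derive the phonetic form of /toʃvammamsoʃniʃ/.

[toʃvãmmãmsoʃniʃ]

/t/ (word-initial) fails the environment for rule 2, so it stays [t].
/o/ — between /t/ and /ʃ/; rule 1 does not apply here → [o].
/ʃ/ (between /o/ and /v/): no rule targets it → [ʃ].
/v/ — not in any rule's target class → [v].
/a/ (between /v/ and /m/): before a nasal consonant, so rule 1 applies → [ã].
/m/ — not in any rule's target class → [m].
/m/ (between /m/ and /a/): no rule targets it → [m].
/a/ (between /m/ and /m/) occurs before a nasal consonant → [ã] by rule 1.
/m/ stays [m].
/s/ — not in any rule's target class → [s].
/o/ (between /s/ and /ʃ/): rule 1 targets it, but not before a nasal consonant → unchanged [o].
/ʃ/ stays [ʃ].
/n/ stays [n].
/i/ — between /n/ and /ʃ/; rule 1 does not apply here → [i].
/ʃ/ — not in any rule's target class → [ʃ].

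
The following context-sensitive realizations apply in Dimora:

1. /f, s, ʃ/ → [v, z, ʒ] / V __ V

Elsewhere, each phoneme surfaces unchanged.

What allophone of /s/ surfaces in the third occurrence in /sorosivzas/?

[s]

/s/ — word-final; rule 1 does not apply here → [s].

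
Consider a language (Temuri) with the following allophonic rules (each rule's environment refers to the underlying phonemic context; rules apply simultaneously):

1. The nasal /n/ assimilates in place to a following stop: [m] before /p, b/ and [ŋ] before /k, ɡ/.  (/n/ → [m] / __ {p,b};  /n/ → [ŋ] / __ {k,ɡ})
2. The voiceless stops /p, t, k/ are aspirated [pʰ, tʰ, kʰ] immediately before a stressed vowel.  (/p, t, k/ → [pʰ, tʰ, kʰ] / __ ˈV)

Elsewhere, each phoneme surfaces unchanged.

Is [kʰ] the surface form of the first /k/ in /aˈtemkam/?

No

/k/ (between /m/ and /a/) is in the target of rule 2 but the environment (immediately before a stressed vowel) is not met → [k].
The actual realization is [k], not [kʰ].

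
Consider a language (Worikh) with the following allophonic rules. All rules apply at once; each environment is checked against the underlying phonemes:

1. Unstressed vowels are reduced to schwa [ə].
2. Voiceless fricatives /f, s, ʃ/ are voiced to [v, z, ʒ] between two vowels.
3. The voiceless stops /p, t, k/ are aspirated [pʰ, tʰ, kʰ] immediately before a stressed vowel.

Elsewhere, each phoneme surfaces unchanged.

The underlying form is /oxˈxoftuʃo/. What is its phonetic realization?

Rule 1 applies to /o/ (word-initial: in an unstressed syllable) → [ə].
/x/ — not in any rule's target class → [x].
/x/ (between /x/ and /o/) is unaffected → [x].
/o/ — between /x/ and /f/; rule 1 does not apply here → [o].
/f/ (between /o/ and /t/) fails the environment for rule 2, so it stays [f].
/t/ (between /f/ and /u/): rule 3 targets it, but not immediately before a stressed vowel → unchanged [t].
/u/ (between /t/ and /ʃ/): in an unstressed syllable, so rule 1 applies → [ə].
/ʃ/ (between /u/ and /o/) occurs between two vowels → [ʒ] by rule 2.
/o/ meets the environment for rule 1 (in an unstressed syllable) → [ə].

[əxˈxoftəʒə]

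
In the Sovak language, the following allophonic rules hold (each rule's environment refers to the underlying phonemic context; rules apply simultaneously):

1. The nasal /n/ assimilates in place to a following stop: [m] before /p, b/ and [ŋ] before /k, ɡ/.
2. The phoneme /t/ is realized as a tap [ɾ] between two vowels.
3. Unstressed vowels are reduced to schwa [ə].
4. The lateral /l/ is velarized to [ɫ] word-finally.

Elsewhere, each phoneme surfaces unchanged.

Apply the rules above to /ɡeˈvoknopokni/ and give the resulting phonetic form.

[ɡəˈvoknəpəknə]

Rule 3 applies to /e/ (between /ɡ/ and /v/: in an unstressed syllable) → [ə].
/o/ — between /v/ and /k/; rule 3 does not apply here → [o].
/n/ (between /k/ and /o/) is in the target of rule 1 but the environment (before a labial or velar stop) is not met → [n].
/o/ — between /n/ and /p/, in an unstressed syllable — surfaces as [ə] (rule 3).
/o/ (between /p/ and /k/): in an unstressed syllable, so rule 3 applies → [ə].
/n/ (between /k/ and /i/) is in the target of rule 1 but the environment (before a labial or velar stop) is not met → [n].
/i/ — word-final, in an unstressed syllable — surfaces as [ə] (rule 3).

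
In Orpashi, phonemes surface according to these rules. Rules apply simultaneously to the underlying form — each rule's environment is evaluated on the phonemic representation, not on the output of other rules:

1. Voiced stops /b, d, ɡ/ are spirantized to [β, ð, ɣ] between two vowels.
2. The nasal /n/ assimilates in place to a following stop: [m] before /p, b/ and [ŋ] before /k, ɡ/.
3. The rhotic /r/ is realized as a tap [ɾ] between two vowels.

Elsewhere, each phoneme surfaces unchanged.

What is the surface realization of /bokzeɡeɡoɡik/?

[bokzeɣeɣoɣik]

/b/ (word-initial) is in the target of rule 1 but the environment (between two vowels) is not met → [b].
/o/ (between /b/ and /k/): no rule targets it → [o].
/k/ stays [k].
/z/ (between /k/ and /e/) is unaffected → [z].
/e/ — not in any rule's target class → [e].
Rule 1 applies to /ɡ/ (between /e/ and /e/: between two vowels) → [ɣ].
/e/ (between /ɡ/ and /ɡ/) is unaffected → [e].
/ɡ/ (between /e/ and /o/): between two vowels, so rule 1 applies → [ɣ].
/o/ stays [o].
Rule 1 applies to /ɡ/ (between /o/ and /i/: between two vowels) → [ɣ].
/i/ — not in any rule's target class → [i].
/k/ stays [k].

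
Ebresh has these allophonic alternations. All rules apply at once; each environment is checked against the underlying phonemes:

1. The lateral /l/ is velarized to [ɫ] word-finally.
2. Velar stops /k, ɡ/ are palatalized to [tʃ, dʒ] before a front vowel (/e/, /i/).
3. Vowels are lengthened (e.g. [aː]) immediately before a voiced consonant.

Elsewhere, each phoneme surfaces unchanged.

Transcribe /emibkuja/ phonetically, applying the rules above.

[eːmiːbkuːja]

/e/ — word-initial, before a voiced consonant — surfaces as [eː] (rule 3).
/m/ stays [m].
/i/ (between /m/ and /b/) occurs before a voiced consonant → [iː] by rule 3.
/b/ (between /i/ and /k/): no rule targets it → [b].
/k/ (between /b/ and /u/): rule 2 targets it, but not before a front vowel → unchanged [k].
/u/ (between /k/ and /j/): before a voiced consonant, so rule 3 applies → [uː].
/j/ (between /u/ and /a/): no rule targets it → [j].
/a/ (word-final) is in the target of rule 3 but the environment (before a voiced consonant) is not met → [a].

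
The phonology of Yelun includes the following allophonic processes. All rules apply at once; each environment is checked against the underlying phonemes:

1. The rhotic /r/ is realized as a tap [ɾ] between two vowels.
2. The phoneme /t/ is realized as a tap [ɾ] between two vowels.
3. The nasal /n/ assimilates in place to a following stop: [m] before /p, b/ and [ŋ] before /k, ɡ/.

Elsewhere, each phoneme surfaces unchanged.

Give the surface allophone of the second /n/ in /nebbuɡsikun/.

[n]

/n/ (word-final) is in the target of rule 3 but the environment (before a labial or velar stop) is not met → [n].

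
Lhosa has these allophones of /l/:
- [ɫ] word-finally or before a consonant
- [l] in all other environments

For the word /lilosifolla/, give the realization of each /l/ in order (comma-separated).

Occurrence 1 (position 1): no conditioning environment matches → elsewhere allophone [l].
Occurrence 2 (position 3): no conditioning environment matches → elsewhere allophone [l].
Occurrence 3 (position 9): word-finally or before a consonant → [ɫ].
Occurrence 4 (position 10): no conditioning environment matches → elsewhere allophone [l].

[l], [l], [ɫ], [l]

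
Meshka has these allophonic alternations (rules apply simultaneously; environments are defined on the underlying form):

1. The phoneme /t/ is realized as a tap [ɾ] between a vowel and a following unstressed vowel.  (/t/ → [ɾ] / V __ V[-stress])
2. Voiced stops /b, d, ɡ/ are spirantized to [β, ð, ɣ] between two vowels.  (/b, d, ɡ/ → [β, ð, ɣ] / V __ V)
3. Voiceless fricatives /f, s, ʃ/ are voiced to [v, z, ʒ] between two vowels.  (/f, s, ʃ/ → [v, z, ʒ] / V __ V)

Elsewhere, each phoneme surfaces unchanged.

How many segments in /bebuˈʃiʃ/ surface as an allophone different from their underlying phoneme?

Segments that undergo a rule: /b/ → [β] (rule 2); /ʃ/ → [ʒ] (rule 3).
All other segments surface unchanged.

2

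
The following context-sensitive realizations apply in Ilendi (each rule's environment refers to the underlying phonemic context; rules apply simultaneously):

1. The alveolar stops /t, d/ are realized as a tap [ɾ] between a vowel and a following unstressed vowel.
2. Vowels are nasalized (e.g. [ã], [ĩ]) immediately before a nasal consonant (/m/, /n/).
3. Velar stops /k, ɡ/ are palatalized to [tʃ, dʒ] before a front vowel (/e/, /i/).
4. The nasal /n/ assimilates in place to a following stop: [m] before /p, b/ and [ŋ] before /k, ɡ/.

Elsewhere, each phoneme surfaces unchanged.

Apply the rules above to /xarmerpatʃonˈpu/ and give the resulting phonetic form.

[xarmerpatʃõmˈpu]

/x/ — not in any rule's target class → [x].
/a/ (between /x/ and /r/) is in the target of rule 2 but the environment (before a nasal consonant) is not met → [a].
/r/ (between /a/ and /m/) is unaffected → [r].
/m/ — not in any rule's target class → [m].
/e/ (between /m/ and /r/) is in the target of rule 2 but the environment (before a nasal consonant) is not met → [e].
/r/ (between /e/ and /p/) is unaffected → [r].
/p/ — not in any rule's target class → [p].
/a/ (between /p/ and /t/): rule 2 targets it, but not before a nasal consonant → unchanged [a].
/t/ (between /a/ and /ʃ/) fails the environment for rule 1, so it stays [t].
/ʃ/ (between /t/ and /o/): no rule targets it → [ʃ].
/o/ (between /ʃ/ and /n/): before a nasal consonant, so rule 2 applies → [õ].
/n/ — between /o/ and /p/, before a labial or velar stop — surfaces as [m] (rule 4).
/p/ (between /n/ and /u/): no rule targets it → [p].
/u/ (word-final) is in the target of rule 2 but the environment (before a nasal consonant) is not met → [u].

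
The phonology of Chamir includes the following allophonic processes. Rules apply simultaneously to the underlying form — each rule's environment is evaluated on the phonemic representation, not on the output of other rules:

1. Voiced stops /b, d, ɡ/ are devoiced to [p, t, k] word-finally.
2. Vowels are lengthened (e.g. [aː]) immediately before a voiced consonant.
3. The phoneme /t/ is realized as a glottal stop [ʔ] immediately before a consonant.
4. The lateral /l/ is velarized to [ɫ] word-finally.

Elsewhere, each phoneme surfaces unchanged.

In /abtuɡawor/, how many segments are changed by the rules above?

4

Segments that undergo a rule: /a/ → [aː] (rule 2); /u/ → [uː] (rule 2); /a/ → [aː] (rule 2); /o/ → [oː] (rule 2).
All other segments surface unchanged.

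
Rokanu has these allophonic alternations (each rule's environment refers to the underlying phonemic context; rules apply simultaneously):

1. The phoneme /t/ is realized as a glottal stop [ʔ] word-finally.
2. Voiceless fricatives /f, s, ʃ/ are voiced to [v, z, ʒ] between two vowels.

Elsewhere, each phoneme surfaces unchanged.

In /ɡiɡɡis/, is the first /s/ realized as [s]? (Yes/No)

/s/ (word-final): rule 2 targets it, but not between two vowels → unchanged [s].
The actual realization is [s], which matches [s].

Yes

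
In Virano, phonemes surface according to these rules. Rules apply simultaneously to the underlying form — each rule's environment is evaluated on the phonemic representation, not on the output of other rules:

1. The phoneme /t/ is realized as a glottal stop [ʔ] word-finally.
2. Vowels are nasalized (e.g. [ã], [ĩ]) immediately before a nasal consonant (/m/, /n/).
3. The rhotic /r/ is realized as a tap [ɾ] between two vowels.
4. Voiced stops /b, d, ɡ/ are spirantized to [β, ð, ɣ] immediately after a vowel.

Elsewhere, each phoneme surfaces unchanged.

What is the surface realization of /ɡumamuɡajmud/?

/ɡ/ — word-initial; rule 4 does not apply here → [ɡ].
/u/ (between /ɡ/ and /m/): before a nasal consonant, so rule 2 applies → [ũ].
/m/ stays [m].
/a/ (between /m/ and /m/) occurs before a nasal consonant → [ã] by rule 2.
/m/ stays [m].
/u/ (between /m/ and /ɡ/) fails the environment for rule 2, so it stays [u].
/ɡ/ meets the environment for rule 4 (immediately after a vowel) → [ɣ].
/a/ (between /ɡ/ and /j/) is in the target of rule 2 but the environment (before a nasal consonant) is not met → [a].
/j/ stays [j].
/m/ stays [m].
/u/ (between /m/ and /d/): rule 2 targets it, but not before a nasal consonant → unchanged [u].
/d/ (word-final): immediately after a vowel, so rule 4 applies → [ð].

[ɡũmãmuɣajmuð]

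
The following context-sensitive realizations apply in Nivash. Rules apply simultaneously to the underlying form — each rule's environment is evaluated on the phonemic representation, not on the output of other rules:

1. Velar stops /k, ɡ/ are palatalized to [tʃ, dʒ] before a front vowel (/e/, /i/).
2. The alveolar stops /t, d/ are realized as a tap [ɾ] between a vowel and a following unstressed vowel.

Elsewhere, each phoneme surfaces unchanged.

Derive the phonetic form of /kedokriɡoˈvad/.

/k/ meets the environment for rule 1 (before a front vowel) → [tʃ].
/d/ — between /e/ and /o/, between a vowel and a following unstressed vowel — surfaces as [ɾ] (rule 2).
/k/ (between /o/ and /r/) fails the environment for rule 1, so it stays [k].
/ɡ/ (between /i/ and /o/): rule 1 targets it, but not before a front vowel → unchanged [ɡ].
/d/ — word-final; rule 2 does not apply here → [d].

[tʃeɾokriɡoˈvad]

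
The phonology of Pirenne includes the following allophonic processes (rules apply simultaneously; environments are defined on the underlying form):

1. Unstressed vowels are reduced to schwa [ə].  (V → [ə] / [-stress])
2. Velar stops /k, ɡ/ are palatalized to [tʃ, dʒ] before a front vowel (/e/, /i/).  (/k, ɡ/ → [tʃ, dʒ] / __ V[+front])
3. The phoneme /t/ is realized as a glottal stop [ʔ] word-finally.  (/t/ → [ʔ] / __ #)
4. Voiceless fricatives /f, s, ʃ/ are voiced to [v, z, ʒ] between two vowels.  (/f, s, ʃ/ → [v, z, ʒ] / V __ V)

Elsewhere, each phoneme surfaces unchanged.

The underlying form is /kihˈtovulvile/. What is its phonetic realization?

[tʃəhˈtovəlvələ]

/k/ — word-initial, before a front vowel — surfaces as [tʃ] (rule 2).
/i/ (between /k/ and /h/) occurs in an unstressed syllable → [ə] by rule 1.
/h/ (between /i/ and /t/) is unaffected → [h].
/t/ (between /h/ and /o/) fails the environment for rule 3, so it stays [t].
/o/ (between /t/ and /v/) fails the environment for rule 1, so it stays [o].
/v/ (between /o/ and /u/): no rule targets it → [v].
/u/ meets the environment for rule 1 (in an unstressed syllable) → [ə].
/l/ stays [l].
/v/ stays [v].
/i/ meets the environment for rule 1 (in an unstressed syllable) → [ə].
/l/ — not in any rule's target class → [l].
/e/ — word-final, in an unstressed syllable — surfaces as [ə] (rule 1).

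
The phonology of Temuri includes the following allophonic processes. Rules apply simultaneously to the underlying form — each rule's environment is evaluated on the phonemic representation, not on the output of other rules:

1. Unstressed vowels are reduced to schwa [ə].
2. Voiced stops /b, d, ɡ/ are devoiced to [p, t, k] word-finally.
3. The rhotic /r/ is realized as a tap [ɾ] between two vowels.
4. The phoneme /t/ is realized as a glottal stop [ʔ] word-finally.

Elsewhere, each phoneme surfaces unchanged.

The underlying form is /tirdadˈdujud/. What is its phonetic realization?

/t/ (word-initial): rule 4 targets it, but not word-finally → unchanged [t].
/i/ (between /t/ and /r/) occurs in an unstressed syllable → [ə] by rule 1.
/r/ (between /i/ and /d/): rule 3 targets it, but not between two vowels → unchanged [r].
/d/ — between /r/ and /a/; rule 2 does not apply here → [d].
Rule 1 applies to /a/ (between /d/ and /d/: in an unstressed syllable) → [ə].
/d/ (between /a/ and /d/): rule 2 targets it, but not word-finally → unchanged [d].
/d/ (between /d/ and /u/) fails the environment for rule 2, so it stays [d].
/u/ — between /d/ and /j/; rule 1 does not apply here → [u].
/u/ (between /j/ and /d/): in an unstressed syllable, so rule 1 applies → [ə].
/d/ (word-final): word-finally, so rule 2 applies → [t].

[tərdədˈdujət]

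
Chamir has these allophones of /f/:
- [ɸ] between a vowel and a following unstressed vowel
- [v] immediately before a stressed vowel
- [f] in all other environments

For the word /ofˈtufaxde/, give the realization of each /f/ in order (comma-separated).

[f], [ɸ]

Occurrence 1 (position 2): no conditioning environment matches → elsewhere allophone [f].
Occurrence 2 (position 5): between a vowel and a following unstressed vowel → [ɸ].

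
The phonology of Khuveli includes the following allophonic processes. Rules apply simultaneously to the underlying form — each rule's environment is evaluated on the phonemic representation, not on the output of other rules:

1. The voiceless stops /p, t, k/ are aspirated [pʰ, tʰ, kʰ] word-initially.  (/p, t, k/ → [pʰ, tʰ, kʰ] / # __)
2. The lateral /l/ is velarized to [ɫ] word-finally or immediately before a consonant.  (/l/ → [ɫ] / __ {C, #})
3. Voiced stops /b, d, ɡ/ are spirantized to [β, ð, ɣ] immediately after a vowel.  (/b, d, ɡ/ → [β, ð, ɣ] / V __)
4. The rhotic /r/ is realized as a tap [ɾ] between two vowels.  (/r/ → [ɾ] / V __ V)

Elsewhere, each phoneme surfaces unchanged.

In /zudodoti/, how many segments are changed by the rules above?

Segments that undergo a rule: /d/ → [ð] (rule 3); /d/ → [ð] (rule 3).
All other segments surface unchanged.

2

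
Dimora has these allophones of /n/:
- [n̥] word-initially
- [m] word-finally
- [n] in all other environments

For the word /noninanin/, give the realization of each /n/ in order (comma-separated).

Occurrence 1 (position 1): word-initially → [n̥].
Occurrence 2 (position 3): no conditioning environment matches → elsewhere allophone [n].
Occurrence 3 (position 5): no conditioning environment matches → elsewhere allophone [n].
Occurrence 4 (position 7): no conditioning environment matches → elsewhere allophone [n].
Occurrence 5 (position 9): word-finally → [m].

[n̥], [n], [n], [n], [m]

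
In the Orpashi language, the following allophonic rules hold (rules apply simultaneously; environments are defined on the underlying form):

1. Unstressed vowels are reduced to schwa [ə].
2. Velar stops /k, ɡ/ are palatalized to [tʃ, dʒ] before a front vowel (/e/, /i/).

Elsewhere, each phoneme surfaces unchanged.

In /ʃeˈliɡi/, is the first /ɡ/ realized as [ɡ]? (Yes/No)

No

Rule 2 applies to /ɡ/ (between /i/ and /i/: before a front vowel) → [dʒ].
The actual realization is [dʒ], not [ɡ].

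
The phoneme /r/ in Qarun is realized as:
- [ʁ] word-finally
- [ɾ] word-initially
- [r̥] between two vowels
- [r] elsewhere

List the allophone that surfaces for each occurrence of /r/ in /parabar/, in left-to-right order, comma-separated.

[r̥], [ʁ]

Occurrence 1 (position 3): between two vowels → [r̥].
Occurrence 2 (position 7): word-finally → [ʁ].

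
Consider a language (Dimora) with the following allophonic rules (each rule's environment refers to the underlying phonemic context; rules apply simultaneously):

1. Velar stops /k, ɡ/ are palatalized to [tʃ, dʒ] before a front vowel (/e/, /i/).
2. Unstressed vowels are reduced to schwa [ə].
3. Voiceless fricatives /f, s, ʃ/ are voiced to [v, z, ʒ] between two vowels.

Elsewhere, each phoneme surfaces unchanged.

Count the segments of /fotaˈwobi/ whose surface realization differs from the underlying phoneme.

Segments that undergo a rule: /o/ → [ə] (rule 2); /a/ → [ə] (rule 2); /i/ → [ə] (rule 2).
All other segments surface unchanged.

3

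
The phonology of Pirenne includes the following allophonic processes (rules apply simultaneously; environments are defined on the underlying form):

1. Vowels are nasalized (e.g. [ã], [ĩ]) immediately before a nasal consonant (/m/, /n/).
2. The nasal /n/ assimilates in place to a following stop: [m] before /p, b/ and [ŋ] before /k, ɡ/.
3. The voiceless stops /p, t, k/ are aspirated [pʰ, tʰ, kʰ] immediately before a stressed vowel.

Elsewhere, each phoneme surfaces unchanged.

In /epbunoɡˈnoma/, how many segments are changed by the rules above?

Segments that undergo a rule: /u/ → [ũ] (rule 1); /o/ → [õ] (rule 1).
All other segments surface unchanged.

2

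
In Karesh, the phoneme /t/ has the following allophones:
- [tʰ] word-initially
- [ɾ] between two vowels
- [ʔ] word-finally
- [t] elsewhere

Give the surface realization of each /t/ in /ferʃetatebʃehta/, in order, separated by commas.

[ɾ], [ɾ], [t]

Occurrence 1 (position 6): between two vowels → [ɾ].
Occurrence 2 (position 8): between two vowels → [ɾ].
Occurrence 3 (position 14): no conditioning environment matches → elsewhere allophone [t].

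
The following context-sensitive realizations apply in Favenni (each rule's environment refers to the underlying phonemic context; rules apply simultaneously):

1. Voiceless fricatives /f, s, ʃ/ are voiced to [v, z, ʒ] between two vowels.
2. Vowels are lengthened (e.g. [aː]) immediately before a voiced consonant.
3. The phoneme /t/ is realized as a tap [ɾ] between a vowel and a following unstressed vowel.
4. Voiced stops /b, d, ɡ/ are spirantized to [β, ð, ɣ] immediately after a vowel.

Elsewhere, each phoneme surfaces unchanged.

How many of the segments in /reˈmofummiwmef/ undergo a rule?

4

Segments that undergo a rule: /e/ → [eː] (rule 2); /f/ → [v] (rule 1); /u/ → [uː] (rule 2); /i/ → [iː] (rule 2).
All other segments surface unchanged.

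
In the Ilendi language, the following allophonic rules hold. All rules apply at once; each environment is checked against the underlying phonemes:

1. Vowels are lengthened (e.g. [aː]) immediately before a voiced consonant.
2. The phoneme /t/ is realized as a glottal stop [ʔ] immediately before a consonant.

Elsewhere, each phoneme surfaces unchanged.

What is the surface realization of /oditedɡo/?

[oːditeːdɡo]

/o/ (word-initial): before a voiced consonant, so rule 1 applies → [oː].
/d/ — not in any rule's target class → [d].
/i/ — between /d/ and /t/; rule 1 does not apply here → [i].
/t/ — between /i/ and /e/; rule 2 does not apply here → [t].
/e/ (between /t/ and /d/): before a voiced consonant, so rule 1 applies → [eː].
/d/ stays [d].
/ɡ/ stays [ɡ].
/o/ — word-final; rule 1 does not apply here → [o].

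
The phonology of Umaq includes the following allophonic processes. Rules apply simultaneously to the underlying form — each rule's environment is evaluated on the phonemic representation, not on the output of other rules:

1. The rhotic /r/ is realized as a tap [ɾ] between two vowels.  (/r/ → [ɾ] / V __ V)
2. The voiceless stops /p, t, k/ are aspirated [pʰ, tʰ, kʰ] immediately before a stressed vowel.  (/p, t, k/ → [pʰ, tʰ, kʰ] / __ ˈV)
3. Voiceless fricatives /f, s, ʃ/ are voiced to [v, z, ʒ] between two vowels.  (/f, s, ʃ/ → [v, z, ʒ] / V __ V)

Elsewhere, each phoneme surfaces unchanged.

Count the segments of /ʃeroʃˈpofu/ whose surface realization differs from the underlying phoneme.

Segments that undergo a rule: /r/ → [ɾ] (rule 1); /p/ → [pʰ] (rule 2); /f/ → [v] (rule 3).
All other segments surface unchanged.

3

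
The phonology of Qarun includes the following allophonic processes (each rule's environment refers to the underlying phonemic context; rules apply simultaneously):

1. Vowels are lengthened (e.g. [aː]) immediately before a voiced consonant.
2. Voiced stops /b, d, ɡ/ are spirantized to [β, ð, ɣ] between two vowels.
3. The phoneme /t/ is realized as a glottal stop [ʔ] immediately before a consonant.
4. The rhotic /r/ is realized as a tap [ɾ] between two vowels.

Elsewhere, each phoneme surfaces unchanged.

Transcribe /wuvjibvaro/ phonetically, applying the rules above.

/w/ (word-initial) is unaffected → [w].
/u/ (between /w/ and /v/): before a voiced consonant, so rule 1 applies → [uː].
/v/ stays [v].
/j/ (between /v/ and /i/): no rule targets it → [j].
Rule 1 applies to /i/ (between /j/ and /b/: before a voiced consonant) → [iː].
/b/ (between /i/ and /v/): rule 2 targets it, but not between two vowels → unchanged [b].
/v/ (between /b/ and /a/): no rule targets it → [v].
/a/ (between /v/ and /r/): before a voiced consonant, so rule 1 applies → [aː].
/r/ meets the environment for rule 4 (between two vowels) → [ɾ].
/o/ (word-final): rule 1 targets it, but not before a voiced consonant → unchanged [o].

[wuːvjiːbvaːɾo]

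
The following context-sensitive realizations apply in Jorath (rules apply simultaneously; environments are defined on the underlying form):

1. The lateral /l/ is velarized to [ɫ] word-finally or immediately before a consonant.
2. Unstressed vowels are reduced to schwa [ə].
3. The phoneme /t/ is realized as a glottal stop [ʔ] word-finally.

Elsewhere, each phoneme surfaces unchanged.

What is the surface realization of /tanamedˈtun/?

[tənəmədˈtun]

/t/ (word-initial): rule 3 targets it, but not word-finally → unchanged [t].
/a/ meets the environment for rule 2 (in an unstressed syllable) → [ə].
/n/ (between /a/ and /a/): no rule targets it → [n].
/a/ meets the environment for rule 2 (in an unstressed syllable) → [ə].
/m/ (between /a/ and /e/): no rule targets it → [m].
Rule 2 applies to /e/ (between /m/ and /d/: in an unstressed syllable) → [ə].
/d/ (between /e/ and /t/): no rule targets it → [d].
/t/ (between /d/ and /u/) is in the target of rule 3 but the environment (word-finally) is not met → [t].
/u/ (between /t/ and /n/) is in the target of rule 2 but the environment (in an unstressed syllable) is not met → [u].
/n/ — not in any rule's target class → [n].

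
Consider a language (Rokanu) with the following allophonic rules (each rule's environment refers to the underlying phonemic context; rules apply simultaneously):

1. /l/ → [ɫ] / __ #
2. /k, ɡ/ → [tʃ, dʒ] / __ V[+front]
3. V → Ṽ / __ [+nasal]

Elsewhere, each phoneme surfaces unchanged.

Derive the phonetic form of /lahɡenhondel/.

/l/ — word-initial; rule 1 does not apply here → [l].
/a/ (between /l/ and /h/): rule 3 targets it, but not before a nasal consonant → unchanged [a].
/h/ stays [h].
Rule 2 applies to /ɡ/ (between /h/ and /e/: before a front vowel) → [dʒ].
/e/ meets the environment for rule 3 (before a nasal consonant) → [ẽ].
/n/ — not in any rule's target class → [n].
/h/ stays [h].
/o/ — between /h/ and /n/, before a nasal consonant — surfaces as [õ] (rule 3).
/n/ — not in any rule's target class → [n].
/d/ stays [d].
/e/ (between /d/ and /l/): rule 3 targets it, but not before a nasal consonant → unchanged [e].
/l/ meets the environment for rule 1 (word-finally) → [ɫ].

[lahdʒẽnhõndeɫ]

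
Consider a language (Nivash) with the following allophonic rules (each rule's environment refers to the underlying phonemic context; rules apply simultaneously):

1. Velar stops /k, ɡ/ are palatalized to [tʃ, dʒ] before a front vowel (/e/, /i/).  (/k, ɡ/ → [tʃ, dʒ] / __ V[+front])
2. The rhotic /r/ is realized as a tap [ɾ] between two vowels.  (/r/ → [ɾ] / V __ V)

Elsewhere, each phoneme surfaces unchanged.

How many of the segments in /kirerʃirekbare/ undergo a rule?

4

Segments that undergo a rule: /k/ → [tʃ] (rule 1); /r/ → [ɾ] (rule 2); /r/ → [ɾ] (rule 2); /r/ → [ɾ] (rule 2).
All other segments surface unchanged.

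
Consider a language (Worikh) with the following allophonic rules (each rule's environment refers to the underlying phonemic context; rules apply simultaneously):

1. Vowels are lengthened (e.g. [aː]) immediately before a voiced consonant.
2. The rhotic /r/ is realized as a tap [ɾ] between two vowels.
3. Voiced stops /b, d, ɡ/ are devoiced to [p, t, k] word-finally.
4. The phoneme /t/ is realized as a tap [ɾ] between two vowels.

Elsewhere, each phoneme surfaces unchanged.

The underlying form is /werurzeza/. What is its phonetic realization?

[weːɾuːrzeːza]

/w/ stays [w].
/e/ meets the environment for rule 1 (before a voiced consonant) → [eː].
Rule 2 applies to /r/ (between /e/ and /u/: between two vowels) → [ɾ].
/u/ — between /r/ and /r/, before a voiced consonant — surfaces as [uː] (rule 1).
/r/ (between /u/ and /z/): rule 2 targets it, but not between two vowels → unchanged [r].
/z/ (between /r/ and /e/): no rule targets it → [z].
/e/ (between /z/ and /z/): before a voiced consonant, so rule 1 applies → [eː].
/z/ (between /e/ and /a/): no rule targets it → [z].
/a/ (word-final) fails the environment for rule 1, so it stays [a].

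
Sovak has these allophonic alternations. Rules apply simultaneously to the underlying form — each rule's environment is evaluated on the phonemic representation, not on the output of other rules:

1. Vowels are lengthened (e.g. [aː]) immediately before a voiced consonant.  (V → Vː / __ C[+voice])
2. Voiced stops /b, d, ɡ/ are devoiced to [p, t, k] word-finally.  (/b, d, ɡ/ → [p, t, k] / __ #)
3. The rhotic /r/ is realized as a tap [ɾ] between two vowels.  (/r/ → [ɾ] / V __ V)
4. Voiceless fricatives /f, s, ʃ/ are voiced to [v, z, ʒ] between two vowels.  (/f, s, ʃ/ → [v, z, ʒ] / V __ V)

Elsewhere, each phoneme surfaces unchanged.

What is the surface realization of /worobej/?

/w/ — not in any rule's target class → [w].
/o/ (between /w/ and /r/) occurs before a voiced consonant → [oː] by rule 1.
/r/ (between /o/ and /o/) occurs between two vowels → [ɾ] by rule 3.
Rule 1 applies to /o/ (between /r/ and /b/: before a voiced consonant) → [oː].
/b/ (between /o/ and /e/): rule 2 targets it, but not word-finally → unchanged [b].
/e/ — between /b/ and /j/, before a voiced consonant — surfaces as [eː] (rule 1).
/j/ — not in any rule's target class → [j].

[woːɾoːbeːj]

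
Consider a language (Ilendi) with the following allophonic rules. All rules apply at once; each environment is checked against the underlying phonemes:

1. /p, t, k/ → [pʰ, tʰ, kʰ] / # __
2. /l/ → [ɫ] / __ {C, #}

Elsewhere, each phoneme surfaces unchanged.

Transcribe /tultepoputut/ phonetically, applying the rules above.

[tʰuɫtepoputut]

/t/ (word-initial): word-initially, so rule 1 applies → [tʰ].
/u/ — not in any rule's target class → [u].
Rule 2 applies to /l/ (between /u/ and /t/: word-finally or immediately before a consonant) → [ɫ].
/t/ (between /l/ and /e/) fails the environment for rule 1, so it stays [t].
/e/ (between /t/ and /p/): no rule targets it → [e].
/p/ (between /e/ and /o/) is in the target of rule 1 but the environment (word-initially) is not met → [p].
/o/ (between /p/ and /p/) is unaffected → [o].
/p/ (between /o/ and /u/) is in the target of rule 1 but the environment (word-initially) is not met → [p].
/u/ stays [u].
/t/ (between /u/ and /u/) fails the environment for rule 1, so it stays [t].
/u/ — not in any rule's target class → [u].
/t/ — word-final; rule 1 does not apply here → [t].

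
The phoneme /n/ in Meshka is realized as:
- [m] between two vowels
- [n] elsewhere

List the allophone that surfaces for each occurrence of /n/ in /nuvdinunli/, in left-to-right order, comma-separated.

Occurrence 1 (position 1): no conditioning environment matches → elsewhere allophone [n].
Occurrence 2 (position 6): between two vowels → [m].
Occurrence 3 (position 8): no conditioning environment matches → elsewhere allophone [n].

[n], [m], [n]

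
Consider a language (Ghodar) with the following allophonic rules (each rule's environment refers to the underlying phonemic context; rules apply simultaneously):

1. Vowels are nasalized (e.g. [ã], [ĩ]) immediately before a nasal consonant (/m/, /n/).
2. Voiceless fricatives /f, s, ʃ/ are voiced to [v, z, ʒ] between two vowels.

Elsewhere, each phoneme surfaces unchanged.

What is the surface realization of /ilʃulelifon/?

/i/ (word-initial) fails the environment for rule 1, so it stays [i].
/ʃ/ (between /l/ and /u/) is in the target of rule 2 but the environment (between two vowels) is not met → [ʃ].
/u/ (between /ʃ/ and /l/) is in the target of rule 1 but the environment (before a nasal consonant) is not met → [u].
/e/ (between /l/ and /l/): rule 1 targets it, but not before a nasal consonant → unchanged [e].
/i/ (between /l/ and /f/): rule 1 targets it, but not before a nasal consonant → unchanged [i].
/f/ (between /i/ and /o/): between two vowels, so rule 2 applies → [v].
/o/ (between /f/ and /n/): before a nasal consonant, so rule 1 applies → [õ].

[ilʃulelivõn]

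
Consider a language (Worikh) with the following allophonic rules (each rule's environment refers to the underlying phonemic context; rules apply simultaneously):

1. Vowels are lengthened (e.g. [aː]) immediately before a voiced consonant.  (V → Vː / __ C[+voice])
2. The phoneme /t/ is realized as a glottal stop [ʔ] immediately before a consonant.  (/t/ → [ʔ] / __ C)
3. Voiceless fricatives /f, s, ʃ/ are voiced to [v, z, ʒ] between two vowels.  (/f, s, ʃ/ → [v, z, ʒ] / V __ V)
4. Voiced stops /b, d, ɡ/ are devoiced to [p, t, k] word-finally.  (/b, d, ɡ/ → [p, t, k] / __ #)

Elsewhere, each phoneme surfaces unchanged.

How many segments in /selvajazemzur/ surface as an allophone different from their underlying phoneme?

Segments that undergo a rule: /e/ → [eː] (rule 1); /a/ → [aː] (rule 1); /a/ → [aː] (rule 1); /e/ → [eː] (rule 1); /u/ → [uː] (rule 1).
All other segments surface unchanged.

5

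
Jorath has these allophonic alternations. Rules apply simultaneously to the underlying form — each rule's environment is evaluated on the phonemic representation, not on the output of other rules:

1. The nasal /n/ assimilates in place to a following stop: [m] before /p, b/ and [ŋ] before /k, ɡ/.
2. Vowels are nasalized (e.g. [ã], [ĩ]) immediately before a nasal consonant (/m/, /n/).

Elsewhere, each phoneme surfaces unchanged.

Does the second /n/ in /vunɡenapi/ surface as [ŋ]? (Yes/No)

/n/ (between /e/ and /a/) is in the target of rule 1 but the environment (before a labial or velar stop) is not met → [n].
The actual realization is [n], not [ŋ].

No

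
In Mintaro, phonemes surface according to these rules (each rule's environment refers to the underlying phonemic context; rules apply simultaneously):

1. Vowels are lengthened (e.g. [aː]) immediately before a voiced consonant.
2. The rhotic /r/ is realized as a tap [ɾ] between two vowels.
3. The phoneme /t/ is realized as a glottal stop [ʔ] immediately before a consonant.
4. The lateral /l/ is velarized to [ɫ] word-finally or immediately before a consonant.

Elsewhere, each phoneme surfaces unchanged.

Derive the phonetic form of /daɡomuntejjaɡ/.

[daːɡoːmuːnteːjjaːɡ]

/d/ (word-initial) is unaffected → [d].
/a/ (between /d/ and /ɡ/) occurs before a voiced consonant → [aː] by rule 1.
/ɡ/ — not in any rule's target class → [ɡ].
/o/ (between /ɡ/ and /m/) occurs before a voiced consonant → [oː] by rule 1.
/m/ (between /o/ and /u/) is unaffected → [m].
/u/ (between /m/ and /n/) occurs before a voiced consonant → [uː] by rule 1.
/n/ stays [n].
/t/ (between /n/ and /e/) fails the environment for rule 3, so it stays [t].
/e/ (between /t/ and /j/): before a voiced consonant, so rule 1 applies → [eː].
/j/ (between /e/ and /j/) is unaffected → [j].
/j/ stays [j].
/a/ (between /j/ and /ɡ/): before a voiced consonant, so rule 1 applies → [aː].
/ɡ/ (word-final): no rule targets it → [ɡ].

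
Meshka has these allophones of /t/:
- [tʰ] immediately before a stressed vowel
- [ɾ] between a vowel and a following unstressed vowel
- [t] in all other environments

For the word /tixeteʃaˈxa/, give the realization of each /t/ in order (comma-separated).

Occurrence 1 (position 1): no conditioning environment matches → elsewhere allophone [t].
Occurrence 2 (position 5): between a vowel and an unstressed vowel → [ɾ].

[t], [ɾ]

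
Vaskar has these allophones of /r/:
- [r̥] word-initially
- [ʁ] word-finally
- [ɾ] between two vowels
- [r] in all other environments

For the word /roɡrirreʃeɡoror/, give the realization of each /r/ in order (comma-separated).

[r̥], [r], [r], [r], [ɾ], [ʁ]

Occurrence 1 (position 1): word-initially → [r̥].
Occurrence 2 (position 4): no conditioning environment matches → elsewhere allophone [r].
Occurrence 3 (position 6): no conditioning environment matches → elsewhere allophone [r].
Occurrence 4 (position 7): no conditioning environment matches → elsewhere allophone [r].
Occurrence 5 (position 13): between two vowels → [ɾ].
Occurrence 6 (position 15): word-finally → [ʁ].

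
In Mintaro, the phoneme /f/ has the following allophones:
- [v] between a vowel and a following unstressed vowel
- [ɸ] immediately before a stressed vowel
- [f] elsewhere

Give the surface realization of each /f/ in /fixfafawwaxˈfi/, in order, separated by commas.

Occurrence 1 (position 1): no conditioning environment matches → elsewhere allophone [f].
Occurrence 2 (position 4): no conditioning environment matches → elsewhere allophone [f].
Occurrence 3 (position 6): between a vowel and a following unstressed vowel → [v].
Occurrence 4 (position 12): immediately before a stressed vowel → [ɸ].

[f], [f], [v], [ɸ]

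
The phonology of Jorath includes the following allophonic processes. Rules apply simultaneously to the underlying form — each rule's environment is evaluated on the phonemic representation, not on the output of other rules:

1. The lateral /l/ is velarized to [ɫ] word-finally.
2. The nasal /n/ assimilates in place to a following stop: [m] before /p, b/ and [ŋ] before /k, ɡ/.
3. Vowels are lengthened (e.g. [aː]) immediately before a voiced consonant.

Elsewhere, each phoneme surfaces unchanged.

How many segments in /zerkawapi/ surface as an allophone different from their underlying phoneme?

2

Segments that undergo a rule: /e/ → [eː] (rule 3); /a/ → [aː] (rule 3).
All other segments surface unchanged.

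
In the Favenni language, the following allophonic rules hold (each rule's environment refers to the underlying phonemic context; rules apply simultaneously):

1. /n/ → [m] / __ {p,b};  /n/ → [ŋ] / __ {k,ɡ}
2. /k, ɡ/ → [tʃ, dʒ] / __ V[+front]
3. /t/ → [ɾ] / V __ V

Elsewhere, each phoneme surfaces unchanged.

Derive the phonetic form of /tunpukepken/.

/t/ (word-initial) fails the environment for rule 3, so it stays [t].
/n/ (between /u/ and /p/) occurs before a labial or velar stop → [m] by rule 1.
/k/ (between /u/ and /e/): before a front vowel, so rule 2 applies → [tʃ].
/k/ — between /p/ and /e/, before a front vowel — surfaces as [tʃ] (rule 2).
/n/ (word-final) is in the target of rule 1 but the environment (before a labial or velar stop) is not met → [n].

[tumputʃeptʃen]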